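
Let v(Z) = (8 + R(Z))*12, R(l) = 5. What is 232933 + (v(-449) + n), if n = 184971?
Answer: 418060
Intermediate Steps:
v(Z) = 156 (v(Z) = (8 + 5)*12 = 13*12 = 156)
232933 + (v(-449) + n) = 232933 + (156 + 184971) = 232933 + 185127 = 418060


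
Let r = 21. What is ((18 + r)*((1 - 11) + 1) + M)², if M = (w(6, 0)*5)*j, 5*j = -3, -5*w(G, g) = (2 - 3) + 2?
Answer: 3069504/25 ≈ 1.2278e+5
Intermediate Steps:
w(G, g) = -⅕ (w(G, g) = -((2 - 3) + 2)/5 = -(-1 + 2)/5 = -⅕*1 = -⅕)
j = -⅗ (j = (⅕)*(-3) = -⅗ ≈ -0.60000)
M = ⅗ (M = -⅕*5*(-⅗) = -1*(-⅗) = ⅗ ≈ 0.60000)
((18 + r)*((1 - 11) + 1) + M)² = ((18 + 21)*((1 - 11) + 1) + ⅗)² = (39*(-10 + 1) + ⅗)² = (39*(-9) + ⅗)² = (-351 + ⅗)² = (-1752/5)² = 3069504/25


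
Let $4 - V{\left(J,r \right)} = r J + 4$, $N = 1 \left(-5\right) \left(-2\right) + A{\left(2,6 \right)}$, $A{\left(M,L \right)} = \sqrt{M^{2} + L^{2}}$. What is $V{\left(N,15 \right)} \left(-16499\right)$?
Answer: $2474850 + 494970 \sqrt{10} \approx 4.0401 \cdot 10^{6}$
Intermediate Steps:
$A{\left(M,L \right)} = \sqrt{L^{2} + M^{2}}$
$N = 10 + 2 \sqrt{10}$ ($N = 1 \left(-5\right) \left(-2\right) + \sqrt{6^{2} + 2^{2}} = \left(-5\right) \left(-2\right) + \sqrt{36 + 4} = 10 + \sqrt{40} = 10 + 2 \sqrt{10} \approx 16.325$)
$V{\left(J,r \right)} = - J r$ ($V{\left(J,r \right)} = 4 - \left(r J + 4\right) = 4 - \left(J r + 4\right) = 4 - \left(4 + J r\right) = - J r$)
$V{\left(N,15 \right)} \left(-16499\right) = \left(-1\right) \left(10 + 2 \sqrt{10}\right) 15 \left(-16499\right) = \left(-150 - 30 \sqrt{10}\right) \left(-16499\right) = 2474850 + 494970 \sqrt{10}$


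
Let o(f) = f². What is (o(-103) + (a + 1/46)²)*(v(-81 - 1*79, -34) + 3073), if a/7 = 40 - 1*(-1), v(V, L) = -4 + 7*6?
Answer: 612144790683/2116 ≈ 2.8929e+8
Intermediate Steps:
v(V, L) = 38 (v(V, L) = -4 + 42 = 38)
a = 287 (a = 7*(40 - 1*(-1)) = 7*(40 + 1) = 7*41 = 287)
(o(-103) + (a + 1/46)²)*(v(-81 - 1*79, -34) + 3073) = ((-103)² + (287 + 1/46)²)*(38 + 3073) = (10609 + (287 + 1/46)²)*3111 = (10609 + (13203/46)²)*3111 = (10609 + 174319209/2116)*3111 = (196767853/2116)*3111 = 612144790683/2116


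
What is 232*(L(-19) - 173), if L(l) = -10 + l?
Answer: -46864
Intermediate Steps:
232*(L(-19) - 173) = 232*((-10 - 19) - 173) = 232*(-29 - 173) = 232*(-202) = -46864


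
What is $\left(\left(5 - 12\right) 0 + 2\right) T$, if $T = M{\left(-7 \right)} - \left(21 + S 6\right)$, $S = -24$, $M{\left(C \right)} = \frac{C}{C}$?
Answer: $248$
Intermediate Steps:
$M{\left(C \right)} = 1$
$T = 124$ ($T = 1 - \left(21 - 144\right) = 1 - -123 = 1 + 123 = 124$)
$\left(\left(5 - 12\right) 0 + 2\right) T = \left(\left(5 - 12\right) 0 + 2\right) 124 = \left(\left(-7\right) 0 + 2\right) 124 = \left(0 + 2\right) 124 = 2 \cdot 124 = 248$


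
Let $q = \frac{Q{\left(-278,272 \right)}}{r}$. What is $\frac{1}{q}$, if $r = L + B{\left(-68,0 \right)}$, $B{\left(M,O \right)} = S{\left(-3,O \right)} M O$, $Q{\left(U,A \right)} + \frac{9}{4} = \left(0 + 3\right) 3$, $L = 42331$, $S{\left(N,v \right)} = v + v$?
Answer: $\frac{169324}{27} \approx 6271.3$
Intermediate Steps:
$S{\left(N,v \right)} = 2 v$
$Q{\left(U,A \right)} = \frac{27}{4}$ ($Q{\left(U,A \right)} = - \frac{9}{4} + \left(0 + 3\right) 3 = - \frac{9}{4} + 3 \cdot 3 = - \frac{9}{4} + 9 = \frac{27}{4}$)
$B{\left(M,O \right)} = 2 M O^{2}$ ($B{\left(M,O \right)} = 2 O M O = 2 M O O = 2 M O^{2}$)
$r = 42331$ ($r = 42331 + 2 \left(-68\right) 0^{2} = 42331 + 2 \left(-68\right) 0 = 42331 + 0 = 42331$)
$q = \frac{27}{169324}$ ($q = \frac{27}{4 \cdot 42331} = \frac{27}{4} \cdot \frac{1}{42331} = \frac{27}{169324} \approx 0.00015946$)
$\frac{1}{q} = \frac{1}{\frac{27}{169324}} = \frac{169324}{27}$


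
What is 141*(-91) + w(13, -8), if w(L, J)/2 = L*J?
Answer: -13039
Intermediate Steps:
w(L, J) = 2*J*L (w(L, J) = 2*(L*J) = 2*(J*L) = 2*J*L)
141*(-91) + w(13, -8) = 141*(-91) + 2*(-8)*13 = -12831 - 208 = -13039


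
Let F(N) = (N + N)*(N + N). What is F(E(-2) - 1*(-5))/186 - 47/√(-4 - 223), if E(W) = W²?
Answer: 54/31 + 47*I*√227/227 ≈ 1.7419 + 3.1195*I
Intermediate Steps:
F(N) = 4*N² (F(N) = (2*N)*(2*N) = 4*N²)
F(E(-2) - 1*(-5))/186 - 47/√(-4 - 223) = (4*((-2)² - 1*(-5))²)/186 - 47/√(-4 - 223) = (4*(4 + 5)²)*(1/186) - 47*(-I*√227/227) = (4*9²)*(1/186) - 47*(-I*√227/227) = (4*81)*(1/186) - (-47)*I*√227/227 = 324*(1/186) + 47*I*√227/227 = 54/31 + 47*I*√227/227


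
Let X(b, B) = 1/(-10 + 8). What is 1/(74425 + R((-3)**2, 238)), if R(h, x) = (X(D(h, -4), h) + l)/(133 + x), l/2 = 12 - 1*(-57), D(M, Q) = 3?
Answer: 742/55223625 ≈ 1.3436e-5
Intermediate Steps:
X(b, B) = -1/2 (X(b, B) = 1/(-2) = -1/2)
l = 138 (l = 2*(12 - 1*(-57)) = 2*(12 + 57) = 2*69 = 138)
R(h, x) = 275/(2*(133 + x)) (R(h, x) = (-1/2 + 138)/(133 + x) = 275/(2*(133 + x)))
1/(74425 + R((-3)**2, 238)) = 1/(74425 + 275/(2*(133 + 238))) = 1/(74425 + (275/2)/371) = 1/(74425 + (275/2)*(1/371)) = 1/(74425 + 275/742) = 1/(55223625/742) = 742/55223625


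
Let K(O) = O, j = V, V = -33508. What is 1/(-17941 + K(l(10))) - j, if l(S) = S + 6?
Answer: 600630899/17925 ≈ 33508.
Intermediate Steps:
l(S) = 6 + S
j = -33508
1/(-17941 + K(l(10))) - j = 1/(-17941 + (6 + 10)) - 1*(-33508) = 1/(-17941 + 16) + 33508 = 1/(-17925) + 33508 = -1/17925 + 33508 = 600630899/17925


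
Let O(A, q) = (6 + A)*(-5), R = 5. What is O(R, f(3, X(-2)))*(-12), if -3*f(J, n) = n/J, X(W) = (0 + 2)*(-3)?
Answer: 660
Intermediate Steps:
X(W) = -6 (X(W) = 2*(-3) = -6)
f(J, n) = -n/(3*J)
O(A, q) = -30 - 5*A
O(R, f(3, X(-2)))*(-12) = (-30 - 5*5)*(-12) = (-30 - 25)*(-12) = -55*(-12) = 660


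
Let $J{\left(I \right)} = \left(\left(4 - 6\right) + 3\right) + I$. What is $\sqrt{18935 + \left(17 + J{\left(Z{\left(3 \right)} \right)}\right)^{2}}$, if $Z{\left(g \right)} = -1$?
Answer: $6 \sqrt{534} \approx 138.65$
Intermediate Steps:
$J{\left(I \right)} = 1 + I$ ($J{\left(I \right)} = \left(\left(4 - 6\right) + 3\right) + I = \left(-2 + 3\right) + I = 1 + I$)
$\sqrt{18935 + \left(17 + J{\left(Z{\left(3 \right)} \right)}\right)^{2}} = \sqrt{18935 + \left(17 + \left(1 - 1\right)\right)^{2}} = \sqrt{18935 + \left(17 + 0\right)^{2}} = \sqrt{18935 + 17^{2}} = \sqrt{18935 + 289} = \sqrt{19224} = 6 \sqrt{534}$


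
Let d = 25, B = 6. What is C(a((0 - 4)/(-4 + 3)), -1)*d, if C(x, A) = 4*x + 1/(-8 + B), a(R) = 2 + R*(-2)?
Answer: -1225/2 ≈ -612.50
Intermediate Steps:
a(R) = 2 - 2*R
C(x, A) = -1/2 + 4*x (C(x, A) = 4*x + 1/(-8 + 6) = 4*x + 1/(-2) = 4*x - 1/2 = -1/2 + 4*x)
C(a((0 - 4)/(-4 + 3)), -1)*d = (-1/2 + 4*(2 - 2*(0 - 4)/(-4 + 3)))*25 = (-1/2 + 4*(2 - (-8)/(-1)))*25 = (-1/2 + 4*(2 - (-8)*(-1)))*25 = (-1/2 + 4*(2 - 2*4))*25 = (-1/2 + 4*(2 - 8))*25 = (-1/2 + 4*(-6))*25 = (-1/2 - 24)*25 = -49/2*25 = -1225/2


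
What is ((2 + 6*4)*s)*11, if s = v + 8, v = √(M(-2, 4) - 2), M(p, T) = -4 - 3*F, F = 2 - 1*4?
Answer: 2288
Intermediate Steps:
F = -2 (F = 2 - 4 = -2)
M(p, T) = 2 (M(p, T) = -4 - 3*(-2) = -4 + 6 = 2)
v = 0 (v = √(2 - 2) = √0 = 0)
s = 8 (s = 0 + 8 = 8)
((2 + 6*4)*s)*11 = ((2 + 6*4)*8)*11 = ((2 + 24)*8)*11 = (26*8)*11 = 208*11 = 2288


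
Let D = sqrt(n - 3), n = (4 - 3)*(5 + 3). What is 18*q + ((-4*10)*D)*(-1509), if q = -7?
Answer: -126 + 60360*sqrt(5) ≈ 1.3484e+5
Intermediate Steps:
n = 8 (n = 1*8 = 8)
D = sqrt(5) (D = sqrt(8 - 3) = sqrt(5) ≈ 2.2361)
18*q + ((-4*10)*D)*(-1509) = 18*(-7) + ((-4*10)*sqrt(5))*(-1509) = -126 - 40*sqrt(5)*(-1509) = -126 + 60360*sqrt(5)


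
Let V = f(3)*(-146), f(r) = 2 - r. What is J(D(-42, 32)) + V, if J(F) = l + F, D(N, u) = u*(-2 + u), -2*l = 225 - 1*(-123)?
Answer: 932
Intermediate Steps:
l = -174 (l = -(225 - 1*(-123))/2 = -(225 + 123)/2 = -1/2*348 = -174)
V = 146 (V = (2 - 1*3)*(-146) = (2 - 3)*(-146) = -1*(-146) = 146)
J(F) = -174 + F
J(D(-42, 32)) + V = (-174 + 32*(-2 + 32)) + 146 = (-174 + 32*30) + 146 = (-174 + 960) + 146 = 786 + 146 = 932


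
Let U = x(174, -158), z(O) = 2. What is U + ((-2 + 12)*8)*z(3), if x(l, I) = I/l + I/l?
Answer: 13762/87 ≈ 158.18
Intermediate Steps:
x(l, I) = 2*I/l
U = -158/87 (U = 2*(-158)/174 = 2*(-158)*(1/174) = -158/87 ≈ -1.8161)
U + ((-2 + 12)*8)*z(3) = -158/87 + ((-2 + 12)*8)*2 = -158/87 + (10*8)*2 = -158/87 + 80*2 = -158/87 + 160 = 13762/87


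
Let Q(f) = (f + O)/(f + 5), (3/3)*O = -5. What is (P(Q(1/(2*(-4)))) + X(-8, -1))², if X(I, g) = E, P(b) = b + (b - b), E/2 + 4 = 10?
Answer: 182329/1521 ≈ 119.87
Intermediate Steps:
O = -5
E = 12 (E = -8 + 2*10 = -8 + 20 = 12)
Q(f) = (-5 + f)/(5 + f) (Q(f) = (f - 5)/(f + 5) = (-5 + f)/(5 + f))
P(b) = b (P(b) = b + 0 = b)
X(I, g) = 12
(P(Q(1/(2*(-4)))) + X(-8, -1))² = ((-5 + 1/(2*(-4)))/(5 + 1/(2*(-4))) + 12)² = ((-5 + 1/(-8))/(5 + 1/(-8)) + 12)² = ((-5 - ⅛)/(5 - ⅛) + 12)² = (-41/8/(39/8) + 12)² = ((8/39)*(-41/8) + 12)² = (-41/39 + 12)² = (427/39)² = 182329/1521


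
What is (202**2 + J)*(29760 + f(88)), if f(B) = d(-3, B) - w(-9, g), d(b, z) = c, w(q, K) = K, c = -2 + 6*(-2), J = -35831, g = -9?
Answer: 147971615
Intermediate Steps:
c = -14 (c = -2 - 12 = -14)
d(b, z) = -14
f(B) = -5 (f(B) = -14 - 1*(-9) = -14 + 9 = -5)
(202**2 + J)*(29760 + f(88)) = (202**2 - 35831)*(29760 - 5) = (40804 - 35831)*29755 = 4973*29755 = 147971615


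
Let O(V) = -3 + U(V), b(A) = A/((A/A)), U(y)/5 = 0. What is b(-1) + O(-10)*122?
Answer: -367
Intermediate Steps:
U(y) = 0 (U(y) = 5*0 = 0)
b(A) = A (b(A) = A/1 = A*1 = A)
O(V) = -3 (O(V) = -3 + 0 = -3)
b(-1) + O(-10)*122 = -1 - 3*122 = -1 - 366 = -367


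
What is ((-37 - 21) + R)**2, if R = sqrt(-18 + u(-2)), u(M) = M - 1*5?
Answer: 3339 - 580*I ≈ 3339.0 - 580.0*I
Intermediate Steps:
u(M) = -5 + M (u(M) = M - 5 = -5 + M)
R = 5*I (R = sqrt(-18 + (-5 - 2)) = sqrt(-18 - 7) = sqrt(-25) = 5*I ≈ 5.0*I)
((-37 - 21) + R)**2 = ((-37 - 21) + 5*I)**2 = (-58 + 5*I)**2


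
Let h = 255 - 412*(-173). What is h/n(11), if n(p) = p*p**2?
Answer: 71531/1331 ≈ 53.742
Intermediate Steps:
n(p) = p**3
h = 71531 (h = 255 + 71276 = 71531)
h/n(11) = 71531/(11**3) = 71531/1331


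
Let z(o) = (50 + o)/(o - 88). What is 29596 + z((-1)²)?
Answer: 858267/29 ≈ 29595.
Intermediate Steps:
z(o) = (50 + o)/(-88 + o)
29596 + z((-1)²) = 29596 + (50 + (-1)²)/(-88 + (-1)²) = 29596 + (50 + 1)/(-88 + 1) = 29596 + 51/(-87) = 29596 - 1/87*51 = 29596 - 17/29 = 858267/29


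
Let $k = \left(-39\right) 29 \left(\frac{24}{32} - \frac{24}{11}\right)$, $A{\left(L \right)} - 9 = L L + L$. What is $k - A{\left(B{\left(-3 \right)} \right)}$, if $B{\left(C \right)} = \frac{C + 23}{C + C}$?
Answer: $\frac{634633}{396} \approx 1602.6$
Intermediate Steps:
$B{\left(C \right)} = \frac{23 + C}{2 C}$
$A{\left(L \right)} = 9 + L + L^{2}$ ($A{\left(L \right)} = 9 + \left(L L + L\right) = 9 + \left(L^{2} + L\right) = 9 + \left(L + L^{2}\right) = 9 + L + L^{2}$)
$k = \frac{71253}{44}$ ($k = - 1131 \left(24 \cdot \frac{1}{32} - \frac{24}{11}\right) = - 1131 \left(\frac{3}{4} - \frac{24}{11}\right) = \left(-1131\right) \left(- \frac{63}{44}\right) = \frac{71253}{44} \approx 1619.4$)
$k - A{\left(B{\left(-3 \right)} \right)} = \frac{71253}{44} - \left(9 + \frac{23 - 3}{2 \left(-3\right)} + \left(\frac{23 - 3}{2 \left(-3\right)}\right)^{2}\right) = \frac{71253}{44} - \left(9 + \frac{1}{2} \left(- \frac{1}{3}\right) 20 + \left(\frac{1}{2} \left(- \frac{1}{3}\right) 20\right)^{2}\right) = \frac{71253}{44} - \left(9 - \frac{10}{3} + \left(- \frac{10}{3}\right)^{2}\right) = \frac{71253}{44} - \left(9 - \frac{10}{3} + \frac{100}{9}\right) = \frac{71253}{44} - \frac{151}{9} = \frac{634633}{396}$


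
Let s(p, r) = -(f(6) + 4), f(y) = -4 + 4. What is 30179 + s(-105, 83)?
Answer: 30175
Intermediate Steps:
f(y) = 0
s(p, r) = -4 (s(p, r) = -(0 + 4) = -1*4 = -4)
30179 + s(-105, 83) = 30179 - 4 = 30175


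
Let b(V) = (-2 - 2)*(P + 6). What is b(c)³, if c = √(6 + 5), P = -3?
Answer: -1728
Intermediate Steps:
c = √11 ≈ 3.3166
b(V) = -12 (b(V) = (-2 - 2)*(-3 + 6) = -4*3 = -12)
b(c)³ = (-12)³ = -1728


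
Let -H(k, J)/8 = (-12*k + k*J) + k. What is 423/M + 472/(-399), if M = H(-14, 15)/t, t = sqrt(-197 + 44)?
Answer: -472/399 + 1269*I*sqrt(17)/448 ≈ -1.183 + 11.679*I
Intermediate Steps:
H(k, J) = 88*k - 8*J*k (H(k, J) = -8*((-12*k + k*J) + k) = -8*((-12*k + J*k) + k) = -8*(-11*k + J*k) = 88*k - 8*J*k)
t = 3*I*sqrt(17) (t = sqrt(-153) = 3*I*sqrt(17) ≈ 12.369*I)
M = -448*I*sqrt(17)/51 (M = (8*(-14)*(11 - 1*15))/((3*I*sqrt(17))) = (8*(-14)*(11 - 15))*(-I*sqrt(17)/51) = (8*(-14)*(-4))*(-I*sqrt(17)/51) = 448*(-I*sqrt(17)/51) = -448*I*sqrt(17)/51 ≈ -36.219*I)
423/M + 472/(-399) = 423/((-448*I*sqrt(17)/51)) + 472/(-399) = 423*(3*I*sqrt(17)/448) + 472*(-1/399) = 1269*I*sqrt(17)/448 - 472/399 = -472/399 + 1269*I*sqrt(17)/448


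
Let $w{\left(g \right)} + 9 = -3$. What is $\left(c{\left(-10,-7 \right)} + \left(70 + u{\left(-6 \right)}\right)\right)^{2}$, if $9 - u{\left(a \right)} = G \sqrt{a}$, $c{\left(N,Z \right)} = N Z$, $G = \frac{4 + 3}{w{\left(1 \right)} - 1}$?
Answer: $\frac{3751675}{169} + \frac{2086 i \sqrt{6}}{13} \approx 22199.0 + 393.05 i$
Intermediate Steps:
$w{\left(g \right)} = -12$ ($w{\left(g \right)} = -9 - 3 = -12$)
$G = - \frac{7}{13}$ ($G = \frac{4 + 3}{-12 - 1} = \frac{7}{-13} = 7 \left(- \frac{1}{13}\right) = - \frac{7}{13} \approx -0.53846$)
$u{\left(a \right)} = 9 + \frac{7 \sqrt{a}}{13}$ ($u{\left(a \right)} = 9 - - \frac{7 \sqrt{a}}{13} = 9 + \frac{7 \sqrt{a}}{13}$)
$\left(c{\left(-10,-7 \right)} + \left(70 + u{\left(-6 \right)}\right)\right)^{2} = \left(\left(-10\right) \left(-7\right) + \left(70 + \left(9 + \frac{7 \sqrt{-6}}{13}\right)\right)\right)^{2} = \left(70 + \left(70 + \left(9 + \frac{7 i \sqrt{6}}{13}\right)\right)\right)^{2} = \left(70 + \left(79 + \frac{7 i \sqrt{6}}{13}\right)\right)^{2} = \left(149 + \frac{7 i \sqrt{6}}{13}\right)^{2}$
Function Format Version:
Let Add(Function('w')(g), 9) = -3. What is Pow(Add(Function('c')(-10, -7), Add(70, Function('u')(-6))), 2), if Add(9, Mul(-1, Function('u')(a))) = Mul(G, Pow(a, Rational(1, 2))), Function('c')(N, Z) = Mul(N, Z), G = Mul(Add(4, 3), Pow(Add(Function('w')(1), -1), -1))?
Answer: Add(Rational(3751675, 169), Mul(Rational(2086, 13), I, Pow(6, Rational(1, 2)))) ≈ Add(22199., Mul(393.05, I))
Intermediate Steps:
Function('w')(g) = -12 (Function('w')(g) = Add(-9, -3) = -12)
G = Rational(-7, 13) (G = Mul(Add(4, 3), Pow(Add(-12, -1), -1)) = Mul(7, Pow(-13, -1)) = Mul(7, Rational(-1, 13)) = Rational(-7, 13) ≈ -0.53846)
Function('u')(a) = Add(9, Mul(Rational(7, 13), Pow(a, Rational(1, 2)))) (Function('u')(a) = Add(9, Mul(-1, Mul(Rational(-7, 13), Pow(a, Rational(1, 2))))) = Add(9, Mul(Rational(7, 13), Pow(a, Rational(1, 2)))))
Pow(Add(Function('c')(-10, -7), Add(70, Function('u')(-6))), 2) = Pow(Add(Mul(-10, -7), Add(70, Add(9, Mul(Rational(7, 13), Pow(-6, Rational(1, 2)))))), 2) = Pow(Add(70, Add(70, Add(9, Mul(Rational(7, 13), Mul(I, Pow(6, Rational(1, 2))))))), 2) = Pow(Add(70, Add(70, Add(9, Mul(Rational(7, 13), I, Pow(6, Rational(1, 2)))))), 2) = Pow(Add(70, Add(79, Mul(Rational(7, 13), I, Pow(6, Rational(1, 2))))), 2) = Pow(Add(149, Mul(Rational(7, 13), I, Pow(6, Rational(1, 2)))), 2)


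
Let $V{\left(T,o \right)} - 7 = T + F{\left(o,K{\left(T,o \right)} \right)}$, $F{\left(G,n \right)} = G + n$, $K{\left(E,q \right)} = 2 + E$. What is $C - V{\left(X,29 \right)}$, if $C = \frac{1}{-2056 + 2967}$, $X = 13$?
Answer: $- \frac{58303}{911} \approx -63.999$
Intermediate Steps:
$C = \frac{1}{911} \approx 0.0010977$
$V{\left(T,o \right)} = 9 + o + 2 T$ ($V{\left(T,o \right)} = 7 + \left(T + \left(o + \left(2 + T\right)\right)\right) = 7 + \left(T + \left(2 + T + o\right)\right) = 7 + \left(2 + o + 2 T\right) = 9 + o + 2 T$)
$C - V{\left(X,29 \right)} = \frac{1}{911} - \left(9 + 29 + 2 \cdot 13\right) = \frac{1}{911} - \left(9 + 29 + 26\right) = \frac{1}{911} - 64 = - \frac{58303}{911}$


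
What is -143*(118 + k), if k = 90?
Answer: -29744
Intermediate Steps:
-143*(118 + k) = -143*(118 + 90) = -143*208 = -29744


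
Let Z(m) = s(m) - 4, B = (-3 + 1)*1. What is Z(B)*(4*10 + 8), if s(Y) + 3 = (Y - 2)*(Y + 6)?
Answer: -1104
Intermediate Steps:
B = -2 (B = -2*1 = -2)
s(Y) = -3 + (-2 + Y)*(6 + Y) (s(Y) = -3 + (Y - 2)*(Y + 6) = -3 + (-2 + Y)*(6 + Y))
Z(m) = -19 + m**2 + 4*m (Z(m) = (-15 + m**2 + 4*m) - 4 = -19 + m**2 + 4*m)
Z(B)*(4*10 + 8) = (-19 + (-2)**2 + 4*(-2))*(4*10 + 8) = (-19 + 4 - 8)*(40 + 8) = -23*48 = -1104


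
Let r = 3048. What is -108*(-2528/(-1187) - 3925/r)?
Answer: -27417321/301498 ≈ -90.937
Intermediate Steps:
-108*(-2528/(-1187) - 3925/r) = -108*(-2528/(-1187) - 3925/3048) = -108*(-2528*(-1/1187) - 3925*1/3048) = -108*(2528/1187 - 3925/3048) = -108*3046369/3617976 = -27417321/301498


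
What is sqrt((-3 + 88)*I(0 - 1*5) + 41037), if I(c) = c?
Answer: 2*sqrt(10153) ≈ 201.52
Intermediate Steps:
sqrt((-3 + 88)*I(0 - 1*5) + 41037) = sqrt((-3 + 88)*(0 - 1*5) + 41037) = sqrt(85*(0 - 5) + 41037) = sqrt(85*(-5) + 41037) = sqrt(-425 + 41037) = sqrt(40612) = 2*sqrt(10153)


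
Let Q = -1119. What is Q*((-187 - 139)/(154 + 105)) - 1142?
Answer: 69016/259 ≈ 266.47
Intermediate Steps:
Q*((-187 - 139)/(154 + 105)) - 1142 = -1119*(-187 - 139)/(154 + 105) - 1142 = -(-364794)/259 - 1142 = -1119*(-326/259) - 1142 = 364794/259 - 1142 = 69016/259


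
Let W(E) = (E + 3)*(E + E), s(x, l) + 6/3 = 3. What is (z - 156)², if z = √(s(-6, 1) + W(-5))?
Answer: (156 - √21)² ≈ 22927.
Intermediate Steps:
s(x, l) = 1 (s(x, l) = -2 + 3 = 1)
W(E) = 2*E*(3 + E) (W(E) = (3 + E)*(2*E) = 2*E*(3 + E))
z = √21 (z = √(1 + 2*(-5)*(3 - 5)) = √(1 + 2*(-5)*(-2)) = √(1 + 20) = √21 ≈ 4.5826)
(z - 156)² = (√21 - 156)² = (-156 + √21)²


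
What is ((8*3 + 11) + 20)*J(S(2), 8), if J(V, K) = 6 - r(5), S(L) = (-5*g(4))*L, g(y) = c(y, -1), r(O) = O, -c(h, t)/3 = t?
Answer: 55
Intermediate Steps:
c(h, t) = -3*t
g(y) = 3 (g(y) = -3*(-1) = 3)
S(L) = -15*L (S(L) = (-5*3)*L = -15*L)
J(V, K) = 1 (J(V, K) = 6 - 1*5 = 6 - 5 = 1)
((8*3 + 11) + 20)*J(S(2), 8) = ((8*3 + 11) + 20)*1 = ((24 + 11) + 20)*1 = (35 + 20)*1 = 55*1 = 55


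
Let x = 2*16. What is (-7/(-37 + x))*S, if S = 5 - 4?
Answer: 7/5 ≈ 1.4000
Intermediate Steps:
S = 1
x = 32
(-7/(-37 + x))*S = -7/(-37 + 32)*1 = -7/(-5)*1 = -7*(-1/5)*1 = (7/5)*1 = 7/5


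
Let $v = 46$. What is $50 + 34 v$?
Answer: $1614$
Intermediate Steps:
$50 + 34 v = 50 + 34 \cdot 46 = 50 + 1564 = 1614$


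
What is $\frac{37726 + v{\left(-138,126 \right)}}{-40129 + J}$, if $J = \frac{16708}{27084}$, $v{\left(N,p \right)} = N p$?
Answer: $- \frac{68854299}{135854641} \approx -0.50682$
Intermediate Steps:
$J = \frac{4177}{6771}$ ($J = 16708 \cdot \frac{1}{27084} = \frac{4177}{6771} \approx 0.6169$)
$\frac{37726 + v{\left(-138,126 \right)}}{-40129 + J} = \frac{37726 - 17388}{-40129 + \frac{4177}{6771}} = \frac{37726 - 17388}{- \frac{271709282}{6771}} = 20338 \left(- \frac{6771}{271709282}\right) = - \frac{68854299}{135854641}$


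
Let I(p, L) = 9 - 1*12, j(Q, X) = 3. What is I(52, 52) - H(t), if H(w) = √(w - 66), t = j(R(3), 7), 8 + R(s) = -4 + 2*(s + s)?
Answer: -3 - 3*I*√7 ≈ -3.0 - 7.9373*I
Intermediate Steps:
R(s) = -12 + 4*s (R(s) = -8 + (-4 + 2*(s + s)) = -8 + (-4 + 2*(2*s)) = -8 + (-4 + 4*s) = -12 + 4*s)
t = 3
H(w) = √(-66 + w)
I(p, L) = -3 (I(p, L) = 9 - 12 = -3)
I(52, 52) - H(t) = -3 - √(-66 + 3) = -3 - √(-63) = -3 - 3*I*√7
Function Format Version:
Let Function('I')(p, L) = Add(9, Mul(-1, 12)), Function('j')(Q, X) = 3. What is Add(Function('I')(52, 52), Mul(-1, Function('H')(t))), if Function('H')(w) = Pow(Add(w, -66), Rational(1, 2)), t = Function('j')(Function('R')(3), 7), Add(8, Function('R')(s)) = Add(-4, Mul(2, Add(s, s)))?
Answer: Add(-3, Mul(-3, I, Pow(7, Rational(1, 2)))) ≈ Add(-3.0000, Mul(-7.9373, I))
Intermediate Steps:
Function('R')(s) = Add(-12, Mul(4, s)) (Function('R')(s) = Add(-8, Add(-4, Mul(2, Add(s, s)))) = Add(-8, Add(-4, Mul(2, Mul(2, s)))) = Add(-8, Add(-4, Mul(4, s))) = Add(-12, Mul(4, s)))
t = 3
Function('H')(w) = Pow(Add(-66, w), Rational(1, 2))
Function('I')(p, L) = -3 (Function('I')(p, L) = Add(9, -12) = -3)
Add(Function('I')(52, 52), Mul(-1, Function('H')(t))) = Add(-3, Mul(-1, Pow(Add(-66, 3), Rational(1, 2)))) = Add(-3, Mul(-1, Pow(-63, Rational(1, 2)))) = Add(-3, Mul(-1, Mul(3, I, Pow(7, Rational(1, 2))))) = Add(-3, Mul(-3, I, Pow(7, Rational(1, 2))))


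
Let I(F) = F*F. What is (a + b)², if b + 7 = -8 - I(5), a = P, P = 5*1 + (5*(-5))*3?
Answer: 12100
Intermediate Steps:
P = -70 (P = 5 - 25*3 = 5 - 75 = -70)
a = -70
I(F) = F²
b = -40 (b = -7 + (-8 - 1*5²) = -7 + (-8 - 1*25) = -7 + (-8 - 25) = -7 - 33 = -40)
(a + b)² = (-70 - 40)² = (-110)² = 12100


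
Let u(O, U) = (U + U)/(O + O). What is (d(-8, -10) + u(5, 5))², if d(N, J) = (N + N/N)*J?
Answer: 5041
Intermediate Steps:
u(O, U) = U/O (u(O, U) = (2*U)/((2*O)) = (2*U)*(1/(2*O)) = U/O)
d(N, J) = J*(1 + N) (d(N, J) = (N + 1)*J = (1 + N)*J = J*(1 + N))
(d(-8, -10) + u(5, 5))² = (-10*(1 - 8) + 5/5)² = (-10*(-7) + 5*(⅕))² = (70 + 1)² = 71² = 5041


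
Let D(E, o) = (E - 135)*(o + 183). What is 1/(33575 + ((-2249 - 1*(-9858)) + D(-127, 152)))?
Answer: -1/46586 ≈ -2.1466e-5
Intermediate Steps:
D(E, o) = (-135 + E)*(183 + o)
1/(33575 + ((-2249 - 1*(-9858)) + D(-127, 152))) = 1/(33575 + ((-2249 - 1*(-9858)) + (-24705 - 135*152 + 183*(-127) - 127*152))) = 1/(33575 + ((-2249 + 9858) + (-24705 - 20520 - 23241 - 19304))) = 1/(33575 + (7609 - 87770)) = 1/(33575 - 80161) = 1/(-46586) = -1/46586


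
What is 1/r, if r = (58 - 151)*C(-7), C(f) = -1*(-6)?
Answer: -1/558 ≈ -0.0017921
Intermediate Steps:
C(f) = 6
r = -558 (r = (58 - 151)*6 = -93*6 = -558)
1/r = 1/(-558) = -1/558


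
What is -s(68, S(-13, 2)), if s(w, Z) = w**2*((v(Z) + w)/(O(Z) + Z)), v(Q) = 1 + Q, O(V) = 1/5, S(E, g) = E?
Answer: 20230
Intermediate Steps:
O(V) = 1/5
s(w, Z) = w**2*(1 + Z + w)/(1/5 + Z) (s(w, Z) = w**2*(((1 + Z) + w)/(1/5 + Z)) = w**2*((1 + Z + w)/(1/5 + Z)) = w**2*(1 + Z + w)/(1/5 + Z))
-s(68, S(-13, 2)) = -5*68**2*(1 - 13 + 68)/(1 + 5*(-13)) = -5*4624*56/(1 - 65) = -5*4624*56/(-64) = -5*4624*(-1)*56/64 = -1*(-20230) = 20230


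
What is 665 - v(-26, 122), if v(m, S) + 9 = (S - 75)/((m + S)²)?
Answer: 6211537/9216 ≈ 674.00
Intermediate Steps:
v(m, S) = -9 + (-75 + S)/(S + m)² (v(m, S) = -9 + (S - 75)/((m + S)²) = -9 + (-75 + S)/((S + m)²) = -9 + (-75 + S)/(S + m)²)
665 - v(-26, 122) = 665 - (-75 + 122 - 9*(122 - 26)²)/(122 - 26)² = 665 - (-75 + 122 - 9*96²)/96² = 665 - (-75 + 122 - 9*9216)/9216 = 665 - (-75 + 122 - 82944)/9216 = 665 - (-82897)/9216 = 665 - 1*(-82897/9216) = 665 + 82897/9216 = 6211537/9216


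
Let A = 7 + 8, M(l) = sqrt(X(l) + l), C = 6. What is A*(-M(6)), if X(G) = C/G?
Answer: -15*sqrt(7) ≈ -39.686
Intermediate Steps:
X(G) = 6/G
M(l) = sqrt(l + 6/l) (M(l) = sqrt(6/l + l) = sqrt(l + 6/l))
A = 15
A*(-M(6)) = 15*(-sqrt(6 + 6/6)) = 15*(-sqrt(6 + 6*(1/6))) = 15*(-sqrt(6 + 1)) = 15*(-sqrt(7)) = -15*sqrt(7)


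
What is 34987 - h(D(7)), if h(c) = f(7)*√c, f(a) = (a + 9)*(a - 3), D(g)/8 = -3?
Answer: 34987 - 128*I*√6 ≈ 34987.0 - 313.53*I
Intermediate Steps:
D(g) = -24 (D(g) = 8*(-3) = -24)
f(a) = (-3 + a)*(9 + a) (f(a) = (9 + a)*(-3 + a) = (-3 + a)*(9 + a))
h(c) = 64*√c (h(c) = (-27 + 7² + 6*7)*√c = (-27 + 49 + 42)*√c = 64*√c)
34987 - h(D(7)) = 34987 - 64*√(-24) = 34987 - 64*2*I*√6 = 34987 - 128*I*√6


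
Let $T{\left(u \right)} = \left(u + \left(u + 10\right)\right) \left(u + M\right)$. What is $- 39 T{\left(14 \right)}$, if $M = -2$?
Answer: $-17784$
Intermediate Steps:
$T{\left(u \right)} = \left(-2 + u\right) \left(10 + 2 u\right)$ ($T{\left(u \right)} = \left(u + \left(u + 10\right)\right) \left(u - 2\right) = \left(u + \left(10 + u\right)\right) \left(-2 + u\right) = \left(10 + 2 u\right) \left(-2 + u\right) = \left(-2 + u\right) \left(10 + 2 u\right)$)
$- 39 T{\left(14 \right)} = - 39 \left(-20 + 2 \cdot 14^{2} + 6 \cdot 14\right) = - 39 \left(-20 + 2 \cdot 196 + 84\right) = - 39 \left(-20 + 392 + 84\right) = \left(-39\right) 456 = -17784$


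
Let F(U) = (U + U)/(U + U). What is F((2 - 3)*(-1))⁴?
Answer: 1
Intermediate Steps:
F(U) = 1 (F(U) = (2*U)/((2*U)) = (2*U)*(1/(2*U)) = 1)
F((2 - 3)*(-1))⁴ = 1⁴ = 1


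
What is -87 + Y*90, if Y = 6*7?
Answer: 3693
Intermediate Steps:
Y = 42
-87 + Y*90 = -87 + 42*90 = -87 + 3780 = 3693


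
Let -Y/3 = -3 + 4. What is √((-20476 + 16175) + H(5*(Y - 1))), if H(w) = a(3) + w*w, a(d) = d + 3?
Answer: I*√3895 ≈ 62.41*I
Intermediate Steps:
a(d) = 3 + d
Y = -3 (Y = -3*(-3 + 4) = -3*1 = -3)
H(w) = 6 + w² (H(w) = (3 + 3) + w*w = 6 + w²)
√((-20476 + 16175) + H(5*(Y - 1))) = √((-20476 + 16175) + (6 + (5*(-3 - 1))²)) = √(-4301 + (6 + (5*(-4))²)) = √(-4301 + (6 + (-20)²)) = √(-4301 + (6 + 400)) = √(-4301 + 406) = √(-3895) = I*√3895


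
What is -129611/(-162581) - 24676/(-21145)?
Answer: 6752473351/3437775245 ≈ 1.9642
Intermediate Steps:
-129611/(-162581) - 24676/(-21145) = -129611*(-1/162581) - 24676*(-1/21145) = 129611/162581 + 24676/21145 = 6752473351/3437775245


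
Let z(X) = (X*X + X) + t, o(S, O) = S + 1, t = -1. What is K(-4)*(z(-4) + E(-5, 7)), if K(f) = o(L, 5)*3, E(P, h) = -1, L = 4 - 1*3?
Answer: 60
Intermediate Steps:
L = 1 (L = 4 - 3 = 1)
o(S, O) = 1 + S
K(f) = 6 (K(f) = (1 + 1)*3 = 2*3 = 6)
z(X) = -1 + X + X**2 (z(X) = (X*X + X) - 1 = (X**2 + X) - 1 = (X + X**2) - 1 = -1 + X + X**2)
K(-4)*(z(-4) + E(-5, 7)) = 6*((-1 - 4 + (-4)**2) - 1) = 6*((-1 - 4 + 16) - 1) = 6*(11 - 1) = 6*10 = 60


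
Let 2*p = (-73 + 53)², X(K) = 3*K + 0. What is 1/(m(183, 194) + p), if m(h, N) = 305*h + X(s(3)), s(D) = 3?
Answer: 1/56024 ≈ 1.7849e-5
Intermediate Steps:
X(K) = 3*K
m(h, N) = 9 + 305*h (m(h, N) = 305*h + 3*3 = 305*h + 9 = 9 + 305*h)
p = 200 (p = (-73 + 53)²/2 = (½)*(-20)² = (½)*400 = 200)
1/(m(183, 194) + p) = 1/((9 + 305*183) + 200) = 1/((9 + 55815) + 200) = 1/(55824 + 200) = 1/56024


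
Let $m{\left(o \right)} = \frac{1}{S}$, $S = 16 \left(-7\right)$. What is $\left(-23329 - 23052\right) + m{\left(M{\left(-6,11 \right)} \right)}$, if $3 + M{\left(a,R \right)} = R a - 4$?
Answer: $- \frac{5194673}{112} \approx -46381.0$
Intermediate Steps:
$S = -112$
$M{\left(a,R \right)} = -7 + R a$ ($M{\left(a,R \right)} = -3 + \left(R a - 4\right) = -3 + \left(-4 + R a\right) = -7 + R a$)
$m{\left(o \right)} = - \frac{1}{112}$ ($m{\left(o \right)} = \frac{1}{-112} = - \frac{1}{112}$)
$\left(-23329 - 23052\right) + m{\left(M{\left(-6,11 \right)} \right)} = \left(-23329 - 23052\right) - \frac{1}{112} = -46381 - \frac{1}{112} = - \frac{5194673}{112}$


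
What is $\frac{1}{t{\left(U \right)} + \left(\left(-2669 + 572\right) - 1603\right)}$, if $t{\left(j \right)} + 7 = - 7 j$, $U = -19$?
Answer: $- \frac{1}{3574} \approx -0.0002798$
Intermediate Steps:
$t{\left(j \right)} = -7 - 7 j$
$\frac{1}{t{\left(U \right)} + \left(\left(-2669 + 572\right) - 1603\right)} = \frac{1}{\left(-7 - -133\right) + \left(\left(-2669 + 572\right) - 1603\right)} = \frac{1}{\left(-7 + 133\right) - 3700} = \frac{1}{126 - 3700} = \frac{1}{-3574} = - \frac{1}{3574}$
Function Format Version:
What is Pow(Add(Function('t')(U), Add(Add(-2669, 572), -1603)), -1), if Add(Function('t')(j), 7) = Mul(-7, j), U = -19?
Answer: Rational(-1, 3574) ≈ -0.00027980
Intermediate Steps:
Function('t')(j) = Add(-7, Mul(-7, j))
Pow(Add(Function('t')(U), Add(Add(-2669, 572), -1603)), -1) = Pow(Add(Add(-7, Mul(-7, -19)), Add(Add(-2669, 572), -1603)), -1) = Pow(Add(Add(-7, 133), Add(-2097, -1603)), -1) = Pow(Add(126, -3700), -1) = Pow(-3574, -1) = Rational(-1, 3574)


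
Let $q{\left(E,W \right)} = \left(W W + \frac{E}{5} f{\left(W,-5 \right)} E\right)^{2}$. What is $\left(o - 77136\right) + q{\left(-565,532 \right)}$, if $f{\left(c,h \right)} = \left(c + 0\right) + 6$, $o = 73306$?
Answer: $1199350073506126$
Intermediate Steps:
$f{\left(c,h \right)} = 6 + c$ ($f{\left(c,h \right)} = c + 6 = 6 + c$)
$q{\left(E,W \right)} = \left(W^{2} + \frac{E^{2} \left(6 + W\right)}{5}\right)^{2}$ ($q{\left(E,W \right)} = \left(W W + \frac{E}{5} \left(6 + W\right) E\right)^{2} = \left(W^{2} + E \frac{1}{5} \left(6 + W\right) E\right)^{2} = \left(W^{2} + \frac{E}{5} \left(6 + W\right) E\right)^{2} = \left(W^{2} + \frac{E \left(6 + W\right)}{5} E\right)^{2} = \left(W^{2} + \frac{E^{2} \left(6 + W\right)}{5}\right)^{2}$)
$\left(o - 77136\right) + q{\left(-565,532 \right)} = \left(73306 - 77136\right) + \frac{\left(5 \cdot 532^{2} + \left(-565\right)^{2} \left(6 + 532\right)\right)^{2}}{25} = -3830 + \frac{\left(5 \cdot 283024 + 319225 \cdot 538\right)^{2}}{25} = -3830 + \frac{\left(1415120 + 171743050\right)^{2}}{25} = -3830 + \frac{173158170^{2}}{25} = -3830 + \frac{1}{25} \cdot 29983751837748900 = -3830 + 1199350073509956 = 1199350073506126$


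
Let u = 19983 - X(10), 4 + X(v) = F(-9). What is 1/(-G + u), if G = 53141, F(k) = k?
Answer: -1/33145 ≈ -3.0170e-5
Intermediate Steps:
X(v) = -13 (X(v) = -4 - 9 = -13)
u = 19996 (u = 19983 - 1*(-13) = 19983 + 13 = 19996)
1/(-G + u) = 1/(-1*53141 + 19996) = 1/(-53141 + 19996) = 1/(-33145) = -1/33145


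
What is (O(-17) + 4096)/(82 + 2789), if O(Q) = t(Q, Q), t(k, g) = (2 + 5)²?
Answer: 4145/2871 ≈ 1.4437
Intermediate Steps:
t(k, g) = 49 (t(k, g) = 7² = 49)
O(Q) = 49
(O(-17) + 4096)/(82 + 2789) = (49 + 4096)/(82 + 2789) = 4145/2871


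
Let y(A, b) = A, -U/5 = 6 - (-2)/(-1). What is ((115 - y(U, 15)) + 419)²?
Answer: 306916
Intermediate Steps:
U = -20 (U = -5*(6 - (-2)/(-1)) = -5*(6 - (-2)*(-1)) = -5*(6 - 1*2) = -5*(6 - 2) = -5*4 = -20)
((115 - y(U, 15)) + 419)² = ((115 - 1*(-20)) + 419)² = ((115 + 20) + 419)² = (135 + 419)² = 554² = 306916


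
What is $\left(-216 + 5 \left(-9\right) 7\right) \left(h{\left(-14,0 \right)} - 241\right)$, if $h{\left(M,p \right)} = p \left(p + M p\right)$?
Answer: $127971$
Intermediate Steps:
$\left(-216 + 5 \left(-9\right) 7\right) \left(h{\left(-14,0 \right)} - 241\right) = \left(-216 + 5 \left(-9\right) 7\right) \left(0^{2} \left(1 - 14\right) - 241\right) = \left(-216 - 315\right) \left(0 \left(-13\right) - 241\right) = \left(-216 - 315\right) \left(0 - 241\right) = \left(-531\right) \left(-241\right) = 127971$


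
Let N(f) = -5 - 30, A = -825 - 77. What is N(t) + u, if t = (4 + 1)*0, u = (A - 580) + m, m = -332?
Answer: -1849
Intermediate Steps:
A = -902
u = -1814 (u = (-902 - 580) - 332 = -1482 - 332 = -1814)
t = 0 (t = 5*0 = 0)
N(f) = -35
N(t) + u = -35 - 1814 = -1849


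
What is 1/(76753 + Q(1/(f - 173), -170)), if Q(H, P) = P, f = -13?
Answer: 1/76583 ≈ 1.3058e-5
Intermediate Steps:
1/(76753 + Q(1/(f - 173), -170)) = 1/(76753 - 170) = 1/76583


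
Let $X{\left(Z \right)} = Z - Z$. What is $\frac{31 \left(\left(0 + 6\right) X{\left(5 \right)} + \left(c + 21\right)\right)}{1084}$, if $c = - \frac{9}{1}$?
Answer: $\frac{93}{271} \approx 0.34317$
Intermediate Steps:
$X{\left(Z \right)} = 0$
$c = -9$ ($c = \left(-9\right) 1 = -9$)
$\frac{31 \left(\left(0 + 6\right) X{\left(5 \right)} + \left(c + 21\right)\right)}{1084} = \frac{31 \left(\left(0 + 6\right) 0 + \left(-9 + 21\right)\right)}{1084} = 31 \left(6 \cdot 0 + 12\right) \frac{1}{1084} = 31 \left(0 + 12\right) \frac{1}{1084} = 31 \cdot 12 \cdot \frac{1}{1084} = 372 \cdot \frac{1}{1084} = \frac{93}{271}$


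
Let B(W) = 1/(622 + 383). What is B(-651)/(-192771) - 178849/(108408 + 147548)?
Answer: -34649285337851/49587598546380 ≈ -0.69875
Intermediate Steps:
B(W) = 1/1005
B(-651)/(-192771) - 178849/(108408 + 147548) = (1/1005)/(-192771) - 178849/(108408 + 147548) = (1/1005)*(-1/192771) - 178849/255956 = -1/193734855 - 178849*1/255956 = -1/193734855 - 178849/255956 = -34649285337851/49587598546380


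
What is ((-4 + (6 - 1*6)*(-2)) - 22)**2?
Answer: 676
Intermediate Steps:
((-4 + (6 - 1*6)*(-2)) - 22)**2 = ((-4 + (6 - 6)*(-2)) - 22)**2 = ((-4 + 0*(-2)) - 22)**2 = ((-4 + 0) - 22)**2 = (-4 - 22)**2 = (-26)**2 = 676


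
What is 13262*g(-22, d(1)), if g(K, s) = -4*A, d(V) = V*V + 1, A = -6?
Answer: 318288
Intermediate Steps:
d(V) = 1 + V**2 (d(V) = V**2 + 1 = 1 + V**2)
g(K, s) = 24 (g(K, s) = -4*(-6) = 24)
13262*g(-22, d(1)) = 13262*24 = 318288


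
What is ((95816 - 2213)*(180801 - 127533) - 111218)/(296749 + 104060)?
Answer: 4985933386/400809 ≈ 12440.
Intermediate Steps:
((95816 - 2213)*(180801 - 127533) - 111218)/(296749 + 104060) = (93603*53268 - 111218)/400809 = (4986044604 - 111218)*(1/400809) = 4985933386*(1/400809) = 4985933386/400809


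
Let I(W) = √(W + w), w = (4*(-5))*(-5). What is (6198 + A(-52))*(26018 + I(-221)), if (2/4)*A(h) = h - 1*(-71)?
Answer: 162248248 + 68596*I ≈ 1.6225e+8 + 68596.0*I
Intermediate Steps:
w = 100 (w = -20*(-5) = 100)
A(h) = 142 + 2*h (A(h) = 2*(h - 1*(-71)) = 2*(h + 71) = 2*(71 + h) = 142 + 2*h)
I(W) = √(100 + W) (I(W) = √(W + 100) = √(100 + W))
(6198 + A(-52))*(26018 + I(-221)) = (6198 + (142 + 2*(-52)))*(26018 + √(100 - 221)) = (6198 + (142 - 104))*(26018 + √(-121)) = (6198 + 38)*(26018 + 11*I) = 6236*(26018 + 11*I) = 162248248 + 68596*I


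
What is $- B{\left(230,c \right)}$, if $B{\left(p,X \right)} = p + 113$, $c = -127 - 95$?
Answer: $-343$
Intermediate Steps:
$c = -222$
$B{\left(p,X \right)} = 113 + p$
$- B{\left(230,c \right)} = - (113 + 230) = \left(-1\right) 343 = -343$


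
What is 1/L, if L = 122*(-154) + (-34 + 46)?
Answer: -1/18776 ≈ -5.3259e-5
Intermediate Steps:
L = -18776 (L = -18788 + 12 = -18776)
1/L = 1/(-18776) = -1/18776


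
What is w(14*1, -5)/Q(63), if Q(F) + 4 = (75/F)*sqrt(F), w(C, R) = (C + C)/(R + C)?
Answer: 784/4617 + 700*sqrt(7)/4617 ≈ 0.57094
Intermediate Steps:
w(C, R) = 2*C/(C + R) (w(C, R) = (2*C)/(C + R) = 2*C/(C + R))
Q(F) = -4 + 75/sqrt(F) (Q(F) = -4 + (75/F)*sqrt(F) = -4 + 75/sqrt(F))
w(14*1, -5)/Q(63) = (2*(14*1)/(14*1 - 5))/(-4 + 75/sqrt(63)) = (2*14/(14 - 5))/(-4 + 75*(sqrt(7)/21)) = (2*14/9)/(-4 + 25*sqrt(7)/7) = (2*14*(1/9))/(-4 + 25*sqrt(7)/7) = 28/(9*(-4 + 25*sqrt(7)/7))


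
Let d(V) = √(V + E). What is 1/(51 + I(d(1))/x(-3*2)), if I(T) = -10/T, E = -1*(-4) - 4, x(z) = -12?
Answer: 6/311 ≈ 0.019293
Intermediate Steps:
E = 0 (E = 4 - 4 = 0)
d(V) = √V (d(V) = √(V + 0) = √V)
1/(51 + I(d(1))/x(-3*2)) = 1/(51 - 10/(√1)/(-12)) = 1/(51 - 10/1*(-1/12)) = 1/(51 - 10*1*(-1/12)) = 1/(51 - 10*(-1/12)) = 1/(51 + ⅚) = 1/(311/6) = 6/311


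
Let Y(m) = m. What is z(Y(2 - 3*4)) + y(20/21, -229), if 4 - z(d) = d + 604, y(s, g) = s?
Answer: -12370/21 ≈ -589.05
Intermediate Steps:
z(d) = -600 - d (z(d) = 4 - (d + 604) = 4 - (604 + d) = 4 + (-604 - d) = -600 - d)
z(Y(2 - 3*4)) + y(20/21, -229) = (-600 - (2 - 3*4)) + 20/21 = (-600 - (2 - 12)) + 20*(1/21) = (-600 - 1*(-10)) + 20/21 = (-600 + 10) + 20/21 = -590 + 20/21 = -12370/21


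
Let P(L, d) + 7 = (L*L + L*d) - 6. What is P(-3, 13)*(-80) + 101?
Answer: 3541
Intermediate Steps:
P(L, d) = -13 + L**2 + L*d (P(L, d) = -7 + ((L*L + L*d) - 6) = -7 + ((L**2 + L*d) - 6) = -7 + (-6 + L**2 + L*d) = -13 + L**2 + L*d)
P(-3, 13)*(-80) + 101 = (-13 + (-3)**2 - 3*13)*(-80) + 101 = (-13 + 9 - 39)*(-80) + 101 = -43*(-80) + 101 = 3440 + 101 = 3541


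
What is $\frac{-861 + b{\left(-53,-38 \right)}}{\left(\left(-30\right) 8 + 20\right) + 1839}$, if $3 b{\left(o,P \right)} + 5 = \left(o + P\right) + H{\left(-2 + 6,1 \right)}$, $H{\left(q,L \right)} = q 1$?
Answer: $- \frac{2675}{4857} \approx -0.55075$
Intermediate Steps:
$H{\left(q,L \right)} = q$
$b{\left(o,P \right)} = - \frac{1}{3} + \frac{P}{3} + \frac{o}{3}$ ($b{\left(o,P \right)} = - \frac{5}{3} + \frac{\left(o + P\right) + \left(-2 + 6\right)}{3} = - \frac{5}{3} + \frac{\left(P + o\right) + 4}{3} = - \frac{5}{3} + \frac{4 + P + o}{3} = - \frac{5}{3} + \left(\frac{4}{3} + \frac{P}{3} + \frac{o}{3}\right) = - \frac{1}{3} + \frac{P}{3} + \frac{o}{3}$)
$\frac{-861 + b{\left(-53,-38 \right)}}{\left(\left(-30\right) 8 + 20\right) + 1839} = \frac{-861 + \left(- \frac{1}{3} + \frac{1}{3} \left(-38\right) + \frac{1}{3} \left(-53\right)\right)}{\left(\left(-30\right) 8 + 20\right) + 1839} = \frac{-861 - \frac{92}{3}}{\left(-240 + 20\right) + 1839} = \frac{-861 - \frac{92}{3}}{-220 + 1839} = - \frac{2675}{3 \cdot 1619} = \left(- \frac{2675}{3}\right) \frac{1}{1619} = - \frac{2675}{4857}$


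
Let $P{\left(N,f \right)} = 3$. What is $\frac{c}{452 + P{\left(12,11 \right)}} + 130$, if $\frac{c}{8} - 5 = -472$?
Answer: $\frac{55414}{455} \approx 121.79$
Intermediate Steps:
$c = -3736$ ($c = 40 + 8 \left(-472\right) = 40 - 3776 = -3736$)
$\frac{c}{452 + P{\left(12,11 \right)}} + 130 = - \frac{3736}{452 + 3} + 130 = - \frac{3736}{455} + 130 = \frac{55414}{455}$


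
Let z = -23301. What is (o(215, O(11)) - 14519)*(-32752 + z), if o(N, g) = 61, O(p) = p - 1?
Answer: 810414274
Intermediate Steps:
O(p) = -1 + p
(o(215, O(11)) - 14519)*(-32752 + z) = (61 - 14519)*(-32752 - 23301) = -14458*(-56053) = 810414274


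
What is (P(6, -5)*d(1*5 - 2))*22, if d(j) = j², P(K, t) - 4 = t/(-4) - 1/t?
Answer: 10791/10 ≈ 1079.1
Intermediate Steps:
P(K, t) = 4 - 1/t - t/4 (P(K, t) = 4 + (t/(-4) - 1/t) = 4 + (t*(-¼) - 1/t) = 4 + (-t/4 - 1/t) = 4 + (-1/t - t/4) = 4 - 1/t - t/4)
(P(6, -5)*d(1*5 - 2))*22 = ((4 - 1/(-5) - ¼*(-5))*(1*5 - 2)²)*22 = ((4 - 1*(-⅕) + 5/4)*(5 - 2)²)*22 = ((4 + ⅕ + 5/4)*3²)*22 = ((109/20)*9)*22 = (981/20)*22 = 10791/10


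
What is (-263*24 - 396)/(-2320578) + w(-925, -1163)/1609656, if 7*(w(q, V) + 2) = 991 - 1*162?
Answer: 7044397/2377461912 ≈ 0.0029630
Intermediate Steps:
w(q, V) = 815/7 (w(q, V) = -2 + (991 - 1*162)/7 = -2 + (991 - 162)/7 = -2 + (⅐)*829 = -2 + 829/7 = 815/7)
(-263*24 - 396)/(-2320578) + w(-925, -1163)/1609656 = (-263*24 - 396)/(-2320578) + (815/7)/1609656 = (-6312 - 396)*(-1/2320578) + (815/7)*(1/1609656) = -6708*(-1/2320578) + 815/11267592 = 86/29751 + 815/11267592 = 7044397/2377461912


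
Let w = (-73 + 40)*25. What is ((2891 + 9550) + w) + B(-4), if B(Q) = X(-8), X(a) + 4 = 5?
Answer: 11617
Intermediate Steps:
w = -825 (w = -33*25 = -825)
X(a) = 1 (X(a) = -4 + 5 = 1)
B(Q) = 1
((2891 + 9550) + w) + B(-4) = ((2891 + 9550) - 825) + 1 = (12441 - 825) + 1 = 11616 + 1 = 11617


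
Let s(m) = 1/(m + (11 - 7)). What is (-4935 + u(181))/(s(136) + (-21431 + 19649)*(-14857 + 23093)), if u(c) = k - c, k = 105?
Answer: 701540/2054717279 ≈ 0.00034143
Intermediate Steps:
s(m) = 1/(4 + m) (s(m) = 1/(m + 4) = 1/(4 + m))
u(c) = 105 - c
(-4935 + u(181))/(s(136) + (-21431 + 19649)*(-14857 + 23093)) = (-4935 + (105 - 1*181))/(1/(4 + 136) + (-21431 + 19649)*(-14857 + 23093)) = (-4935 + (105 - 181))/(1/140 - 1782*8236) = (-4935 - 76)/(1/140 - 14676552) = -5011/(-2054717279/140) = -5011*(-140/2054717279) = 701540/2054717279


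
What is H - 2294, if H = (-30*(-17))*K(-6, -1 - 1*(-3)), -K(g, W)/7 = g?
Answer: 19126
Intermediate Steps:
K(g, W) = -7*g
H = 21420 (H = (-30*(-17))*(-7*(-6)) = 510*42 = 21420)
H - 2294 = 21420 - 2294 = 19126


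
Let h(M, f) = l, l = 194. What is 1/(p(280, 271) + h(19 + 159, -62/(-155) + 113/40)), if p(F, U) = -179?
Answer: 1/15 ≈ 0.066667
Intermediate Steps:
h(M, f) = 194
1/(p(280, 271) + h(19 + 159, -62/(-155) + 113/40)) = 1/(-179 + 194) = 1/15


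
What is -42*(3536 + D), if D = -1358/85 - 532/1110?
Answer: -92979320/629 ≈ -1.4782e+5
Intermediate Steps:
D = -31052/1887 (D = -1358*1/85 - 532*1/1110 = -1358/85 - 266/555 = -31052/1887 ≈ -16.456)
-42*(3536 + D) = -42*(3536 - 31052/1887) = -42*6641380/1887 = -92979320/629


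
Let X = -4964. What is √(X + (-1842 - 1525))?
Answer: I*√8331 ≈ 91.274*I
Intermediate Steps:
√(X + (-1842 - 1525)) = √(-4964 + (-1842 - 1525)) = √(-4964 - 3367) = √(-8331) = I*√8331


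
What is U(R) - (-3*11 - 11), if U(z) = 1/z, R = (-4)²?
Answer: 705/16 ≈ 44.063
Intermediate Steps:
R = 16
U(z) = 1/z
U(R) - (-3*11 - 11) = 1/16 - (-3*11 - 11) = 1/16 - (-33 - 11) = 1/16 - 1*(-44) = 1/16 + 44 = 705/16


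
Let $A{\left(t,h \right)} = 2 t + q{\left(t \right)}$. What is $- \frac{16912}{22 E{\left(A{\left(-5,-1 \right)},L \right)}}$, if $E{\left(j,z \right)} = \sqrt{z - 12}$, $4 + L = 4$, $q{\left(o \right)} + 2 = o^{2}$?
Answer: $\frac{4228 i \sqrt{3}}{33} \approx 221.91 i$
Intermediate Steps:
$q{\left(o \right)} = -2 + o^{2}$
$L = 0$ ($L = -4 + 4 = 0$)
$A{\left(t,h \right)} = -2 + t^{2} + 2 t$ ($A{\left(t,h \right)} = 2 t + \left(-2 + t^{2}\right) = -2 + t^{2} + 2 t$)
$E{\left(j,z \right)} = \sqrt{-12 + z}$
$- \frac{16912}{22 E{\left(A{\left(-5,-1 \right)},L \right)}} = - \frac{16912}{22 \sqrt{-12 + 0}} = - \frac{16912}{22 \sqrt{-12}} = - \frac{16912}{22 \cdot 2 i \sqrt{3}} = - \frac{16912}{44 i \sqrt{3}} = - 16912 \left(- \frac{i \sqrt{3}}{132}\right) = \frac{4228 i \sqrt{3}}{33}$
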